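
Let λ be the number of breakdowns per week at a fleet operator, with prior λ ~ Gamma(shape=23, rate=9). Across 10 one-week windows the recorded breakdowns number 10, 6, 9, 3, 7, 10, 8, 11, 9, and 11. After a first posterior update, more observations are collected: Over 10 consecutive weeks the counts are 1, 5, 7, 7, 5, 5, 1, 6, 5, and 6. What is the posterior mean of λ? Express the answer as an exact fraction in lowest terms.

155/29

Total count: 10 + 6 + 9 + 3 + 7 + 10 + 8 + 11 + 9 + 11 = 84.
Total exposure: 10 weeks.
After the first batch: Gamma(23 + 84, 9 + 10) = Gamma(107, 19).
Total count: 1 + 5 + 7 + 7 + 5 + 5 + 1 + 6 + 5 + 6 = 48.
Total exposure: 10 weeks.
After the second batch: Gamma(107 + 48, 19 + 10) = Gamma(155, 29).
Posterior mean = α'/β' = 155/29.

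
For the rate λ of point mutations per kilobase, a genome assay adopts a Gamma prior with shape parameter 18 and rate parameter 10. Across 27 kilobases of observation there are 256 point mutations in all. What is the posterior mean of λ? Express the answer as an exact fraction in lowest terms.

Total count 256 over total exposure 27 kilobases.
By Gamma–Poisson conjugacy, the posterior is Gamma(α + Σx, β + Σt) = Gamma(18 + 256, 10 + 27) = Gamma(274, 37).
Posterior mean = α'/β' = 274/37.

274/37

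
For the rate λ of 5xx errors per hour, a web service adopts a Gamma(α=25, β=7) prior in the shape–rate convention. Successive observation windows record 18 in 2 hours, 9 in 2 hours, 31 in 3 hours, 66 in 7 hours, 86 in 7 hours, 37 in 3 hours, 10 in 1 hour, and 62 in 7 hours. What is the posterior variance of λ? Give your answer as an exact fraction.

Total count: 18 + 9 + 31 + 66 + 86 + 37 + 10 + 62 = 319.
Total exposure: 2 + 2 + 3 + 7 + 7 + 3 + 1 + 7 = 32 hours.
Posterior: α' = 25 + 319 = 344, β' = 7 + 32 = 39.
Posterior variance = α'/β'² = 344/1521.

344/1521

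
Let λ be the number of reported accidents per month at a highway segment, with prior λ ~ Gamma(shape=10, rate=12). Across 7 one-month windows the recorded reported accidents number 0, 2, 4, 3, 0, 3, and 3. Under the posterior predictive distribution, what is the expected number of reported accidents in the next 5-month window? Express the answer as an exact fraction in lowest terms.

125/19

Total count: 0 + 2 + 4 + 3 + 0 + 3 + 3 = 15.
Total exposure: 7 months.
Posterior: α' = 10 + 15 = 25, β' = 12 + 7 = 19.
Predictive mean over a 5-month window = T·E[λ|data] = 5·25/19 = 125/19.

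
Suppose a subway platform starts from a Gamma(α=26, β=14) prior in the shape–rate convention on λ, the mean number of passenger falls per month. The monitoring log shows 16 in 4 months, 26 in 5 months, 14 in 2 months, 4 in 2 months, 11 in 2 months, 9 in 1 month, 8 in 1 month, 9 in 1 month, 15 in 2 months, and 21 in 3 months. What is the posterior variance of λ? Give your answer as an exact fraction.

159/1369

Total count: 16 + 26 + 14 + 4 + 11 + 9 + 8 + 9 + 15 + 21 = 133.
Total exposure: 4 + 5 + 2 + 2 + 2 + 1 + 1 + 1 + 2 + 3 = 23 months.
Gamma(α, β) with Poisson data over total exposure Σt gives posterior Gamma(α+Σx, β+Σt) = Gamma(159, 37).
Posterior variance = α'/β'² = 159/1369.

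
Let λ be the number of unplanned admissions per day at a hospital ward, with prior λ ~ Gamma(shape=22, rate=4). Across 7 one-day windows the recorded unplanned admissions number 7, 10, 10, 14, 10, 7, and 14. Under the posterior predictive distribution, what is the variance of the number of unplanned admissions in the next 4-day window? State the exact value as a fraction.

Total count: 7 + 10 + 10 + 14 + 10 + 7 + 14 = 72.
Total exposure: 7 days.
The Gamma prior is conjugate for the Poisson rate, so λ | data ~ Gamma(22+72, 4+7) = Gamma(94, 11).
The posterior predictive for a window of length T is Negative Binomial with variance T·α'·(β'+T)/β'² = 4·94·15/121 = 5640/121.

5640/121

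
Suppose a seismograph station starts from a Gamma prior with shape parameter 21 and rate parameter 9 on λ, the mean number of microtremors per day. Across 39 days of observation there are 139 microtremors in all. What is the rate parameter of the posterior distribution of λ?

Total count 139 over total exposure 39 days.
Conjugate update: add total count to the shape and total exposure to the rate, giving Gamma(160, 48).

48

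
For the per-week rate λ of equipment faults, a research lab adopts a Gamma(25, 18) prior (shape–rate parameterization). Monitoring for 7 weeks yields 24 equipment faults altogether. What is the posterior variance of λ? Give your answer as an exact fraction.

Total count 24 over total exposure 7 weeks.
Posterior: α' = 25 + 24 = 49, β' = 18 + 7 = 25.
Posterior variance = α'/β'² = 49/625.

49/625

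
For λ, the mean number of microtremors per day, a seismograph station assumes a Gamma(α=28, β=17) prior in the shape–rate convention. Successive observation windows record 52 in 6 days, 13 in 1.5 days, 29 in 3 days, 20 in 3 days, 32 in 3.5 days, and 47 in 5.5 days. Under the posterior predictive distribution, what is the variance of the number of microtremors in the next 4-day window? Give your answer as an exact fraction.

Total count: 52 + 13 + 29 + 20 + 32 + 47 = 193.
Total exposure: 6 + 1.5 + 3 + 3 + 3.5 + 5.5 = 22.5 days.
The Gamma prior is conjugate for the Poisson rate, so λ | data ~ Gamma(28+193, 17+22.5) = Gamma(221, 79/2).
The posterior predictive for a window of length T is Negative Binomial with variance T·α'·(β'+T)/β'² = 4·221·(87/2)/(6241/4) = 153816/6241.

153816/6241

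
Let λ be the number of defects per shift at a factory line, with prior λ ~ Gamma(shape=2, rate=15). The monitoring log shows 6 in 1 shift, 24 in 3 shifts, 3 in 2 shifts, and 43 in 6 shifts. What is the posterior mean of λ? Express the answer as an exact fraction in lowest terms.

26/9

Total count: 6 + 24 + 3 + 43 = 76.
Total exposure: 1 + 3 + 2 + 6 = 12 shifts.
The Gamma prior is conjugate for the Poisson rate, so λ | data ~ Gamma(2+76, 15+12) = Gamma(78, 27).
Posterior mean = α'/β' = 78/27 = 26/9.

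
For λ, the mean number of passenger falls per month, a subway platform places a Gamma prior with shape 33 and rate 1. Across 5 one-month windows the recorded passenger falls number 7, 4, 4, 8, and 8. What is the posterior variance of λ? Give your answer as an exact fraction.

16/9

Total count: 7 + 4 + 4 + 8 + 8 = 31.
Total exposure: 5 months.
By Gamma–Poisson conjugacy, the posterior is Gamma(α + Σx, β + Σt) = Gamma(33 + 31, 1 + 5) = Gamma(64, 6).
Posterior variance = α'/β'² = 64/36 = 16/9.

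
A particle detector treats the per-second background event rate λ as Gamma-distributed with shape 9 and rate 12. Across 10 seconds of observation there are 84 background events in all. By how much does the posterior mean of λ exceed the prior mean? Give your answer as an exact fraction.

Total count 84 over total exposure 10 seconds.
The Gamma prior is conjugate for the Poisson rate, so λ | data ~ Gamma(9+84, 12+10) = Gamma(93, 22).
Posterior mean = 93/22 = 93/22; prior mean = 9/12 = 3/4. Difference = 93/22 − 3/4 = 153/44.

153/44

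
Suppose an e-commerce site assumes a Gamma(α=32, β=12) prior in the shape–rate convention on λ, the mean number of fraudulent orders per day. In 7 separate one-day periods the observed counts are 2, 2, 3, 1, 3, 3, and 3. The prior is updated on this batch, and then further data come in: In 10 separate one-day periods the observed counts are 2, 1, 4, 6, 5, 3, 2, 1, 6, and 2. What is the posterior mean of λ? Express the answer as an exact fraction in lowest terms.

81/29

Total count: 2 + 2 + 3 + 1 + 3 + 3 + 3 = 17.
Total exposure: 7 days.
After the first batch: Gamma(32 + 17, 12 + 7) = Gamma(49, 19).
Total count: 2 + 1 + 4 + 6 + 5 + 3 + 2 + 1 + 6 + 2 = 32.
Total exposure: 10 days.
After the second batch: Gamma(49 + 32, 19 + 10) = Gamma(81, 29).
Posterior mean = α'/β' = 81/29.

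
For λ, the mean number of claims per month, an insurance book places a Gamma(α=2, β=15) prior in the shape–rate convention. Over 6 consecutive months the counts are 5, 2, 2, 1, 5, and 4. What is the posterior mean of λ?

Total count: 5 + 2 + 2 + 1 + 5 + 4 = 19.
Total exposure: 6 months.
Gamma(α, β) with Poisson data over total exposure Σt gives posterior Gamma(α+Σx, β+Σt) = Gamma(21, 21).
Posterior mean = α'/β' = 21/21 = 1.

1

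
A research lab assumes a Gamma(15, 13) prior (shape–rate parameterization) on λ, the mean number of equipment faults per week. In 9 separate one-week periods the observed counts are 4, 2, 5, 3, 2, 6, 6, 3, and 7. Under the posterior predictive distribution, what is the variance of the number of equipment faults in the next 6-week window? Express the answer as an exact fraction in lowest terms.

Total count: 4 + 2 + 5 + 3 + 2 + 6 + 6 + 3 + 7 = 38.
Total exposure: 9 weeks.
Posterior: α' = 15 + 38 = 53, β' = 13 + 9 = 22.
The posterior predictive for a window of length T is Negative Binomial with variance T·α'·(β'+T)/β'² = 6·53·28/484 = 2226/121.

2226/121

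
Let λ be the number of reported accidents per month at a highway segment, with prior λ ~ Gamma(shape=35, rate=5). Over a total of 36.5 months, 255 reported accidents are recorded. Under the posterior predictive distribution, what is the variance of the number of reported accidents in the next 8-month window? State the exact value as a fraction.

Total count 255 over total exposure 36.5 months.
Conjugate update: add total count to the shape and total exposure to the rate, giving Gamma(290, 83/2).
The posterior predictive for a window of length T is Negative Binomial with variance T·α'·(β'+T)/β'² = 8·290·(99/2)/(6889/4) = 459360/6889.

459360/6889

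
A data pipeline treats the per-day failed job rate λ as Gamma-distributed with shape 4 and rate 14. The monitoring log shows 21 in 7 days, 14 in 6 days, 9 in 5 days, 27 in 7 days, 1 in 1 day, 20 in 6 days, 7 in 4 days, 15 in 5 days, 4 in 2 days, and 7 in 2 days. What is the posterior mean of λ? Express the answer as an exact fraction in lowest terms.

Total count: 21 + 14 + 9 + 27 + 1 + 20 + 7 + 15 + 4 + 7 = 125.
Total exposure: 7 + 6 + 5 + 7 + 1 + 6 + 4 + 5 + 2 + 2 = 45 days.
Conjugate update: add total count to the shape and total exposure to the rate, giving Gamma(129, 59).
Posterior mean = α'/β' = 129/59.

129/59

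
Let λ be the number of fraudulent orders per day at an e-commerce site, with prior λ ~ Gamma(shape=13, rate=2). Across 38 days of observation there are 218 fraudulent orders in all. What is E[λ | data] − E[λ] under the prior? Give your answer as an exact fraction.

Total count 218 over total exposure 38 days.
Gamma(α, β) with Poisson data over total exposure Σt gives posterior Gamma(α+Σx, β+Σt) = Gamma(231, 40).
Posterior mean = 231/40 = 231/40; prior mean = 13/2 = 13/2. Difference = 231/40 − 13/2 = -29/40.

-29/40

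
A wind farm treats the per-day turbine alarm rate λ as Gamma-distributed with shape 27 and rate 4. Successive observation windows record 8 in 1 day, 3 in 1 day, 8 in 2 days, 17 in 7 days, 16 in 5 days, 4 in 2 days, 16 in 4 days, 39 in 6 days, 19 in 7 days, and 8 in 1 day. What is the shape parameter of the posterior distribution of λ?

Total count: 8 + 3 + 8 + 17 + 16 + 4 + 16 + 39 + 19 + 8 = 138.
Total exposure: 1 + 1 + 2 + 7 + 5 + 2 + 4 + 6 + 7 + 1 = 36 days.
The Gamma prior is conjugate for the Poisson rate, so λ | data ~ Gamma(27+138, 4+36) = Gamma(165, 40).

165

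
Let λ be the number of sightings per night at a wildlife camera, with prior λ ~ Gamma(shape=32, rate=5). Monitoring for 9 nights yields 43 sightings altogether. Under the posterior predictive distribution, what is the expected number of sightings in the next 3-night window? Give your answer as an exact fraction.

Total count 43 over total exposure 9 nights.
The Gamma prior is conjugate for the Poisson rate, so λ | data ~ Gamma(32+43, 5+9) = Gamma(75, 14).
Predictive mean over a 3-night window = T·E[λ|data] = 3·75/14 = 225/14.

225/14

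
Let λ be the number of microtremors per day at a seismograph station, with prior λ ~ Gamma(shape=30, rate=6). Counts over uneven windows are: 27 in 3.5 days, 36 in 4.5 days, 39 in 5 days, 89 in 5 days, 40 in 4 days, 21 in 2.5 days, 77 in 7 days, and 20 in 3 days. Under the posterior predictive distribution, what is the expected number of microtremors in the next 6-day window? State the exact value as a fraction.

1516/27

Total count: 27 + 36 + 39 + 89 + 40 + 21 + 77 + 20 = 349.
Total exposure: 3.5 + 4.5 + 5 + 5 + 4 + 2.5 + 7 + 3 = 34.5 days.
Conjugate update: add total count to the shape and total exposure to the rate, giving Gamma(379, 81/2).
Predictive mean over a 6-day window = T·E[λ|data] = 6·379/(81/2) = 1516/27.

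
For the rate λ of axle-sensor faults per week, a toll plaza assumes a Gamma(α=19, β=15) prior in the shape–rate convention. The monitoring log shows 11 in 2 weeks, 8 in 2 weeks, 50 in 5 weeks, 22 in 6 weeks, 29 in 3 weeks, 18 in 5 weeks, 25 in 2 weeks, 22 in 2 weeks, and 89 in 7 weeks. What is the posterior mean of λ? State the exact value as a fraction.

293/49

Total count: 11 + 8 + 50 + 22 + 29 + 18 + 25 + 22 + 89 = 274.
Total exposure: 2 + 2 + 5 + 6 + 3 + 5 + 2 + 2 + 7 = 34 weeks.
Posterior: α' = 19 + 274 = 293, β' = 15 + 34 = 49.
Posterior mean = α'/β' = 293/49.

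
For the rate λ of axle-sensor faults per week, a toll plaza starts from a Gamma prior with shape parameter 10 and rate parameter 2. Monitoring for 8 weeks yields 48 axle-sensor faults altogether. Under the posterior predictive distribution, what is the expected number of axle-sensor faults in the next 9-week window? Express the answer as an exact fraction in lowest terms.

Total count 48 over total exposure 8 weeks.
By Gamma–Poisson conjugacy, the posterior is Gamma(α + Σx, β + Σt) = Gamma(10 + 48, 2 + 8) = Gamma(58, 10).
Predictive mean over a 9-week window = T·E[λ|data] = 9·58/10 = 261/5.

261/5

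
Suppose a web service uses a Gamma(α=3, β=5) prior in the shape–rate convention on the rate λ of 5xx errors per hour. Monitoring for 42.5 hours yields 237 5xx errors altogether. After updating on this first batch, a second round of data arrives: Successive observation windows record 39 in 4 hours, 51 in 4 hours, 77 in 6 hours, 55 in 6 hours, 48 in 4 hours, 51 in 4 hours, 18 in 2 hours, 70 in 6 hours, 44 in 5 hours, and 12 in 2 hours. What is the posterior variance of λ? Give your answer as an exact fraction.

Total count 237 over total exposure 42.5 hours.
After the first batch: Gamma(3 + 237, 5 + 42.5) = Gamma(240, 95/2).
Total count: 39 + 51 + 77 + 55 + 48 + 51 + 18 + 70 + 44 + 12 = 465.
Total exposure: 4 + 4 + 6 + 6 + 4 + 4 + 2 + 6 + 5 + 2 = 43 hours.
After the second batch: Gamma(240 + 465, 95/2 + 43) = Gamma(705, 181/2).
Posterior variance = α'/β'² = 705/(32761/4) = 2820/32761.

2820/32761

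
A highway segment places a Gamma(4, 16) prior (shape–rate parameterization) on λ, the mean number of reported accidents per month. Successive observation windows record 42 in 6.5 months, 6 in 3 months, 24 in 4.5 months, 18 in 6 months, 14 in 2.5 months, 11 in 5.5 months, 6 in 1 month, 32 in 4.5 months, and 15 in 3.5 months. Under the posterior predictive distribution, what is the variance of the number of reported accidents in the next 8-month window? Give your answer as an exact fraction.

83936/2809

Total count: 42 + 6 + 24 + 18 + 14 + 11 + 6 + 32 + 15 = 168.
Total exposure: 6.5 + 3 + 4.5 + 6 + 2.5 + 5.5 + 1 + 4.5 + 3.5 = 37 months.
By Gamma–Poisson conjugacy, the posterior is Gamma(α + Σx, β + Σt) = Gamma(4 + 168, 16 + 37) = Gamma(172, 53).
The posterior predictive for a window of length T is Negative Binomial with variance T·α'·(β'+T)/β'² = 8·172·61/2809 = 83936/2809.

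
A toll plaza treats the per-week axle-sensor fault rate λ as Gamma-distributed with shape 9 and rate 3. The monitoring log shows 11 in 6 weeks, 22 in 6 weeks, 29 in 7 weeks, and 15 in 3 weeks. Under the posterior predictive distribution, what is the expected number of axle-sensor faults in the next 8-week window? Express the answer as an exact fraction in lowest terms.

Total count: 11 + 22 + 29 + 15 = 77.
Total exposure: 6 + 6 + 7 + 3 = 22 weeks.
Posterior: α' = 9 + 77 = 86, β' = 3 + 22 = 25.
Predictive mean over an 8-week window = T·E[λ|data] = 8·86/25 = 688/25.

688/25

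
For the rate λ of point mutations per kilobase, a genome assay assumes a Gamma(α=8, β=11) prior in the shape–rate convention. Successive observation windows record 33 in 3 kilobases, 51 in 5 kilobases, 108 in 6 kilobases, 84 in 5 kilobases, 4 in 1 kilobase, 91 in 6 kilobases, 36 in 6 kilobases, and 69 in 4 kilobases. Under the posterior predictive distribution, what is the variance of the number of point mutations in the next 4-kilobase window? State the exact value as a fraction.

Total count: 33 + 51 + 108 + 84 + 4 + 91 + 36 + 69 = 476.
Total exposure: 3 + 5 + 6 + 5 + 1 + 6 + 6 + 4 = 36 kilobases.
Posterior: α' = 8 + 476 = 484, β' = 11 + 36 = 47.
The posterior predictive for a window of length T is Negative Binomial with variance T·α'·(β'+T)/β'² = 4·484·51/2209 = 98736/2209.

98736/2209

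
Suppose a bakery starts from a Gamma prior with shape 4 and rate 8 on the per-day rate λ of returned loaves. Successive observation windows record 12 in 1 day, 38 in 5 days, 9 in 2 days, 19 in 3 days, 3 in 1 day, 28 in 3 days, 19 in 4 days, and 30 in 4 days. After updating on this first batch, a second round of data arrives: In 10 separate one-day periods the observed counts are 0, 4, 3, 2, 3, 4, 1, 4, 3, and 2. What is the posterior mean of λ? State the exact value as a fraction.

Total count: 12 + 38 + 9 + 19 + 3 + 28 + 19 + 30 = 158.
Total exposure: 1 + 5 + 2 + 3 + 1 + 3 + 4 + 4 = 23 days.
After the first batch: Gamma(4 + 158, 8 + 23) = Gamma(162, 31).
Total count: 0 + 4 + 3 + 2 + 3 + 4 + 1 + 4 + 3 + 2 = 26.
Total exposure: 10 days.
After the second batch: Gamma(162 + 26, 31 + 10) = Gamma(188, 41).
Posterior mean = α'/β' = 188/41.

188/41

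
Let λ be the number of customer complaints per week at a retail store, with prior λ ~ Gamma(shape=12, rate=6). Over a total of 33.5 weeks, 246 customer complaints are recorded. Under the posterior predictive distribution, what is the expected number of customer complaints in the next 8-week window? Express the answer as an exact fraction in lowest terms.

4128/79

Total count 246 over total exposure 33.5 weeks.
The Gamma prior is conjugate for the Poisson rate, so λ | data ~ Gamma(12+246, 6+33.5) = Gamma(258, 79/2).
Predictive mean over an 8-week window = T·E[λ|data] = 8·258/(79/2) = 4128/79.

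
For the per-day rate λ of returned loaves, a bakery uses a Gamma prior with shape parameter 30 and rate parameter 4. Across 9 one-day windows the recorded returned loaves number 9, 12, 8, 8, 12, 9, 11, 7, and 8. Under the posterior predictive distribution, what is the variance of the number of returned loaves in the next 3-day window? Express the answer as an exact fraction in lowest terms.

Total count: 9 + 12 + 8 + 8 + 12 + 9 + 11 + 7 + 8 = 84.
Total exposure: 9 days.
Posterior: α' = 30 + 84 = 114, β' = 4 + 9 = 13.
The posterior predictive for a window of length T is Negative Binomial with variance T·α'·(β'+T)/β'² = 3·114·16/169 = 5472/169.

5472/169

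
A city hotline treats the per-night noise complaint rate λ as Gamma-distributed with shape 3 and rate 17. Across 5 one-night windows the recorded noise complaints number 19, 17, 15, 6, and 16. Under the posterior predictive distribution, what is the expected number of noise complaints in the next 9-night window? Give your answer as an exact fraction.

Total count: 19 + 17 + 15 + 6 + 16 = 73.
Total exposure: 5 nights.
Gamma(α, β) with Poisson data over total exposure Σt gives posterior Gamma(α+Σx, β+Σt) = Gamma(76, 22).
Predictive mean over a 9-night window = T·E[λ|data] = 9·76/22 = 342/11.

342/11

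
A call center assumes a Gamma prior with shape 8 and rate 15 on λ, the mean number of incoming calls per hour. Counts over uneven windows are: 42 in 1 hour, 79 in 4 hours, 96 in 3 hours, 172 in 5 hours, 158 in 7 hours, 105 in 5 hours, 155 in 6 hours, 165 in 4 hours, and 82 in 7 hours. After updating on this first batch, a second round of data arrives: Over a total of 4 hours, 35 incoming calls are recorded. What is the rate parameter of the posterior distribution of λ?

Total count: 42 + 79 + 96 + 172 + 158 + 105 + 155 + 165 + 82 = 1054.
Total exposure: 1 + 4 + 3 + 5 + 7 + 5 + 6 + 4 + 7 = 42 hours.
After the first batch: Gamma(8 + 1054, 15 + 42) = Gamma(1062, 57).
Total count 35 over total exposure 4 hours.
After the second batch: Gamma(1062 + 35, 57 + 4) = Gamma(1097, 61).

61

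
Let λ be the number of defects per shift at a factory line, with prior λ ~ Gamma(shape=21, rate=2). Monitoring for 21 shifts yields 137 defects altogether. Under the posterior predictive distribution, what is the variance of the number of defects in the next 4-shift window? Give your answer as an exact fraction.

17064/529

Total count 137 over total exposure 21 shifts.
By Gamma–Poisson conjugacy, the posterior is Gamma(α + Σx, β + Σt) = Gamma(21 + 137, 2 + 21) = Gamma(158, 23).
The posterior predictive for a window of length T is Negative Binomial with variance T·α'·(β'+T)/β'² = 4·158·27/529 = 17064/529.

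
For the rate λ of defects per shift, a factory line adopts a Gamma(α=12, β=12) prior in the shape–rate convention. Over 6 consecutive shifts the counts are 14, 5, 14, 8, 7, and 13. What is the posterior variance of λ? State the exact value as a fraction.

Total count: 14 + 5 + 14 + 8 + 7 + 13 = 61.
Total exposure: 6 shifts.
By Gamma–Poisson conjugacy, the posterior is Gamma(α + Σx, β + Σt) = Gamma(12 + 61, 12 + 6) = Gamma(73, 18).
Posterior variance = α'/β'² = 73/324.

73/324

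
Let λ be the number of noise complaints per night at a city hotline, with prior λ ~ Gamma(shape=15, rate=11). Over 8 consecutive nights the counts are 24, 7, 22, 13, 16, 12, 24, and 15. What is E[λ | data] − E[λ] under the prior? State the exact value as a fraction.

1343/209

Total count: 24 + 7 + 22 + 13 + 16 + 12 + 24 + 15 = 133.
Total exposure: 8 nights.
Gamma(α, β) with Poisson data over total exposure Σt gives posterior Gamma(α+Σx, β+Σt) = Gamma(148, 19).
Posterior mean = 148/19 = 148/19; prior mean = 15/11 = 15/11. Difference = 148/19 − 15/11 = 1343/209.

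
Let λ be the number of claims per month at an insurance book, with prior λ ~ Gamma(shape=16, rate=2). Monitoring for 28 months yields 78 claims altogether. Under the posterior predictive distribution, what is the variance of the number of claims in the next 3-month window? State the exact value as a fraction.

517/50

Total count 78 over total exposure 28 months.
Gamma(α, β) with Poisson data over total exposure Σt gives posterior Gamma(α+Σx, β+Σt) = Gamma(94, 30).
The posterior predictive for a window of length T is Negative Binomial with variance T·α'·(β'+T)/β'² = 3·94·33/900 = 517/50.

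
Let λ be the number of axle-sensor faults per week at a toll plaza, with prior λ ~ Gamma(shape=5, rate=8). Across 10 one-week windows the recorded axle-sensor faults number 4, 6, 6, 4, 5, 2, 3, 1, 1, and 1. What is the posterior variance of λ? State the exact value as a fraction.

19/162

Total count: 4 + 6 + 6 + 4 + 5 + 2 + 3 + 1 + 1 + 1 = 33.
Total exposure: 10 weeks.
The Gamma prior is conjugate for the Poisson rate, so λ | data ~ Gamma(5+33, 8+10) = Gamma(38, 18).
Posterior variance = α'/β'² = 38/324 = 19/162.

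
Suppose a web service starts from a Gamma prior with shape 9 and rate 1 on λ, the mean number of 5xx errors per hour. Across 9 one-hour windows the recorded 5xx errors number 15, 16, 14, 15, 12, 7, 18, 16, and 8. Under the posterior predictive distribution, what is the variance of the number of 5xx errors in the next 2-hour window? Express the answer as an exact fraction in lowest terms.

Total count: 15 + 16 + 14 + 15 + 12 + 7 + 18 + 16 + 8 = 121.
Total exposure: 9 hours.
Posterior: α' = 9 + 121 = 130, β' = 1 + 9 = 10.
The posterior predictive for a window of length T is Negative Binomial with variance T·α'·(β'+T)/β'² = 2·130·12/100 = 156/5.

156/5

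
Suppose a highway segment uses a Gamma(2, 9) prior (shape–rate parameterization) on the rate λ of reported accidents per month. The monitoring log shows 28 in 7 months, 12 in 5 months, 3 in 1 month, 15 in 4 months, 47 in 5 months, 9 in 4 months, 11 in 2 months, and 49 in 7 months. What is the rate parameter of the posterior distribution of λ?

44

Total count: 28 + 12 + 3 + 15 + 47 + 9 + 11 + 49 = 174.
Total exposure: 7 + 5 + 1 + 4 + 5 + 4 + 2 + 7 = 35 months.
The Gamma prior is conjugate for the Poisson rate, so λ | data ~ Gamma(2+174, 9+35) = Gamma(176, 44).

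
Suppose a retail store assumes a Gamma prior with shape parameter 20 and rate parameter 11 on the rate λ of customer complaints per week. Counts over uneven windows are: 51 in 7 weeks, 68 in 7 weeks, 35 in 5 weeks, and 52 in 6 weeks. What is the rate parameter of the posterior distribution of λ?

Total count: 51 + 68 + 35 + 52 = 206.
Total exposure: 7 + 7 + 5 + 6 = 25 weeks.
Posterior: α' = 20 + 206 = 226, β' = 11 + 25 = 36.

36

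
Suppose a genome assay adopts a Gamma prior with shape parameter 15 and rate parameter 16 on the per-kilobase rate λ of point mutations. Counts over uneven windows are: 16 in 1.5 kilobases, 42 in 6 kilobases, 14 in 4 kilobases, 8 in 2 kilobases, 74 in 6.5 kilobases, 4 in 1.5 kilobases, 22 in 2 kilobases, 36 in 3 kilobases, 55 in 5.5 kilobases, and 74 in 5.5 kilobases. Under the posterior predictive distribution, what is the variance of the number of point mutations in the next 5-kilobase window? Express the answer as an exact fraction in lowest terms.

Total count: 16 + 42 + 14 + 8 + 74 + 4 + 22 + 36 + 55 + 74 = 345.
Total exposure: 1.5 + 6 + 4 + 2 + 6.5 + 1.5 + 2 + 3 + 5.5 + 5.5 = 37.5 kilobases.
Conjugate update: add total count to the shape and total exposure to the rate, giving Gamma(360, 107/2).
The posterior predictive for a window of length T is Negative Binomial with variance T·α'·(β'+T)/β'² = 5·360·(117/2)/(11449/4) = 421200/11449.

421200/11449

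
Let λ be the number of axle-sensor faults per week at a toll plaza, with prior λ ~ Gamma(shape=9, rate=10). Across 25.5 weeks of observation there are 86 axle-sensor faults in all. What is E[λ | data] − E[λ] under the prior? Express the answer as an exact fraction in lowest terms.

1261/710

Total count 86 over total exposure 25.5 weeks.
By Gamma–Poisson conjugacy, the posterior is Gamma(α + Σx, β + Σt) = Gamma(9 + 86, 10 + 25.5) = Gamma(95, 71/2).
Posterior mean = 95/(71/2) = 190/71; prior mean = 9/10 = 9/10. Difference = 190/71 − 9/10 = 1261/710.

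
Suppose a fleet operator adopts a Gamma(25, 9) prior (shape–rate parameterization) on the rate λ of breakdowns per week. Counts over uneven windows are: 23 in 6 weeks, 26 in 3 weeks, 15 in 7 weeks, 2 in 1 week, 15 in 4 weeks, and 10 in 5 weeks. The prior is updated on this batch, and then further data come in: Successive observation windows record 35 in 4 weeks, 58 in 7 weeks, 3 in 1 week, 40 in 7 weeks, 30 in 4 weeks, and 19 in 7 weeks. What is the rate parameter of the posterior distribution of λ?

Total count: 23 + 26 + 15 + 2 + 15 + 10 = 91.
Total exposure: 6 + 3 + 7 + 1 + 4 + 5 = 26 weeks.
After the first batch: Gamma(25 + 91, 9 + 26) = Gamma(116, 35).
Total count: 35 + 58 + 3 + 40 + 30 + 19 = 185.
Total exposure: 4 + 7 + 1 + 7 + 4 + 7 = 30 weeks.
After the second batch: Gamma(116 + 185, 35 + 30) = Gamma(301, 65).

65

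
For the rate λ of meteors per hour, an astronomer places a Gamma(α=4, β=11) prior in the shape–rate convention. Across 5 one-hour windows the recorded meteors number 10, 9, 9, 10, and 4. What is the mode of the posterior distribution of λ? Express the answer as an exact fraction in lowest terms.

Total count: 10 + 9 + 9 + 10 + 4 = 42.
Total exposure: 5 hours.
Posterior: α' = 4 + 42 = 46, β' = 11 + 5 = 16.
Posterior mode = (α'−1)/β' = 45/16.

45/16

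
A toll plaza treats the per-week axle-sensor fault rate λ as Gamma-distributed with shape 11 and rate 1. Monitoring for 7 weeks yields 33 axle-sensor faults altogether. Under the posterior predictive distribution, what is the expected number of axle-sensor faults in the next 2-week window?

Total count 33 over total exposure 7 weeks.
Posterior: α' = 11 + 33 = 44, β' = 1 + 7 = 8.
Predictive mean over a 2-week window = T·E[λ|data] = 2·44/8 = 11.

11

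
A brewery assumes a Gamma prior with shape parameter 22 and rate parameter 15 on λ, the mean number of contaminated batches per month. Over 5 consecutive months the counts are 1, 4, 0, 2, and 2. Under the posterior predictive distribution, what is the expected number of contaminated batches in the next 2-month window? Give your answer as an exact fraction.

31/10

Total count: 1 + 4 + 0 + 2 + 2 = 9.
Total exposure: 5 months.
Posterior: α' = 22 + 9 = 31, β' = 15 + 5 = 20.
Predictive mean over a 2-month window = T·E[λ|data] = 2·31/20 = 31/10.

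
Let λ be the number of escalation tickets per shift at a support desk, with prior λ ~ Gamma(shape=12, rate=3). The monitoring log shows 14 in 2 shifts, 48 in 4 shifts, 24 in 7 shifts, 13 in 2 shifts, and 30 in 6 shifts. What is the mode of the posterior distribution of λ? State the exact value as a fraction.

35/6

Total count: 14 + 48 + 24 + 13 + 30 = 129.
Total exposure: 2 + 4 + 7 + 2 + 6 = 21 shifts.
Posterior: α' = 12 + 129 = 141, β' = 3 + 21 = 24.
Posterior mode = (α'−1)/β' = 140/24 = 35/6.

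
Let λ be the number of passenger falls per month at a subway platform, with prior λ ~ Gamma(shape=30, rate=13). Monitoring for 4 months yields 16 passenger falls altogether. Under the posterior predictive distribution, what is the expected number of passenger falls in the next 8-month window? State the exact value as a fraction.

Total count 16 over total exposure 4 months.
Conjugate update: add total count to the shape and total exposure to the rate, giving Gamma(46, 17).
Predictive mean over an 8-month window = T·E[λ|data] = 8·46/17 = 368/17.

368/17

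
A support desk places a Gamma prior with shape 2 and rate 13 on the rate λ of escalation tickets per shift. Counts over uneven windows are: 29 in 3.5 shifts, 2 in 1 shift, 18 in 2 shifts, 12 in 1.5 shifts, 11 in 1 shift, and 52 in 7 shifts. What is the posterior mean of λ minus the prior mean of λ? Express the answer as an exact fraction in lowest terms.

Total count: 29 + 2 + 18 + 12 + 11 + 52 = 124.
Total exposure: 3.5 + 1 + 2 + 1.5 + 1 + 7 = 16 shifts.
Posterior: α' = 2 + 124 = 126, β' = 13 + 16 = 29.
Posterior mean = 126/29 = 126/29; prior mean = 2/13 = 2/13. Difference = 126/29 − 2/13 = 1580/377.

1580/377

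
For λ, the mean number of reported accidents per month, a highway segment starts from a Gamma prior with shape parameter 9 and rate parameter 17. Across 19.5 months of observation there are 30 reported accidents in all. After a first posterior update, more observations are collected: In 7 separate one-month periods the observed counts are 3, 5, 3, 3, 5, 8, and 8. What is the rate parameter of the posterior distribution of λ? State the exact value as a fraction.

87/2

Total count 30 over total exposure 19.5 months.
After the first batch: Gamma(9 + 30, 17 + 19.5) = Gamma(39, 73/2).
Total count: 3 + 5 + 3 + 3 + 5 + 8 + 8 = 35.
Total exposure: 7 months.
After the second batch: Gamma(39 + 35, 73/2 + 7) = Gamma(74, 87/2).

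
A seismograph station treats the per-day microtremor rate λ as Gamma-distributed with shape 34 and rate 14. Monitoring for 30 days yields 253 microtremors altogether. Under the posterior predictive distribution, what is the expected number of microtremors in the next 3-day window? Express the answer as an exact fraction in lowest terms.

861/44

Total count 253 over total exposure 30 days.
Posterior: α' = 34 + 253 = 287, β' = 14 + 30 = 44.
Predictive mean over a 3-day window = T·E[λ|data] = 3·287/44 = 861/44.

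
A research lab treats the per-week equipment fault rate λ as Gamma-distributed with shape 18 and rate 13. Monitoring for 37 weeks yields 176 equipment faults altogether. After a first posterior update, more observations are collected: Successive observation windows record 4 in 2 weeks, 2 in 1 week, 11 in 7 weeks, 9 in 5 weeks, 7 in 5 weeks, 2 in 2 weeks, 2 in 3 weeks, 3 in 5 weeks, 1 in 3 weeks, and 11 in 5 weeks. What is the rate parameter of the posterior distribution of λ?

88

Total count 176 over total exposure 37 weeks.
After the first batch: Gamma(18 + 176, 13 + 37) = Gamma(194, 50).
Total count: 4 + 2 + 11 + 9 + 7 + 2 + 2 + 3 + 1 + 11 = 52.
Total exposure: 2 + 1 + 7 + 5 + 5 + 2 + 3 + 5 + 3 + 5 = 38 weeks.
After the second batch: Gamma(194 + 52, 50 + 38) = Gamma(246, 88).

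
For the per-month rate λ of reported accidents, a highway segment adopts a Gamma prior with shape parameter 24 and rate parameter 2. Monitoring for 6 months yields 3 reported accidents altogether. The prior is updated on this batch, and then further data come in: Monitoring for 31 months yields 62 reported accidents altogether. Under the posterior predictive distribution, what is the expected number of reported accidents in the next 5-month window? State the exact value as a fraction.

445/39

Total count 3 over total exposure 6 months.
After the first batch: Gamma(24 + 3, 2 + 6) = Gamma(27, 8).
Total count 62 over total exposure 31 months.
After the second batch: Gamma(27 + 62, 8 + 31) = Gamma(89, 39).
Predictive mean over a 5-month window = T·E[λ|data] = 5·89/39 = 445/39.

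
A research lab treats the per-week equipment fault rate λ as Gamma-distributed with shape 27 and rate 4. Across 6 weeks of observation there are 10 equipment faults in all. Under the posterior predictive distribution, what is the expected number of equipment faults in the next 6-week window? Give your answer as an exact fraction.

Total count 10 over total exposure 6 weeks.
Posterior: α' = 27 + 10 = 37, β' = 4 + 6 = 10.
Predictive mean over a 6-week window = T·E[λ|data] = 6·37/10 = 111/5.

111/5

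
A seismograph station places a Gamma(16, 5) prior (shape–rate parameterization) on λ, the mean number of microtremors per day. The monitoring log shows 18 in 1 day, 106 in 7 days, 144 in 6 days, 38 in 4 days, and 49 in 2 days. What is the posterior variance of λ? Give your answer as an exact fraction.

371/625

Total count: 18 + 106 + 144 + 38 + 49 = 355.
Total exposure: 1 + 7 + 6 + 4 + 2 = 20 days.
By Gamma–Poisson conjugacy, the posterior is Gamma(α + Σx, β + Σt) = Gamma(16 + 355, 5 + 20) = Gamma(371, 25).
Posterior variance = α'/β'² = 371/625.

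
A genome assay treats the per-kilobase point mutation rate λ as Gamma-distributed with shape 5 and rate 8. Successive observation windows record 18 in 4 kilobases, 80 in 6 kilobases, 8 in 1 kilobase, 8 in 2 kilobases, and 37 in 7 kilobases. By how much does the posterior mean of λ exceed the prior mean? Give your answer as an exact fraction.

Total count: 18 + 80 + 8 + 8 + 37 = 151.
Total exposure: 4 + 6 + 1 + 2 + 7 = 20 kilobases.
Posterior: α' = 5 + 151 = 156, β' = 8 + 20 = 28.
Posterior mean = 156/28 = 39/7; prior mean = 5/8 = 5/8. Difference = 39/7 − 5/8 = 277/56.

277/56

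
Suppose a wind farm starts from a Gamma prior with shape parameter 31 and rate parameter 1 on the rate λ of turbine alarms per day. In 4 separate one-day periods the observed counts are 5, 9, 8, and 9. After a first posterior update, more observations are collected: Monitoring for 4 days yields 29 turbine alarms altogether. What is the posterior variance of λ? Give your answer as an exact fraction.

91/81

Total count: 5 + 9 + 8 + 9 = 31.
Total exposure: 4 days.
After the first batch: Gamma(31 + 31, 1 + 4) = Gamma(62, 5).
Total count 29 over total exposure 4 days.
After the second batch: Gamma(62 + 29, 5 + 4) = Gamma(91, 9).
Posterior variance = α'/β'² = 91/81.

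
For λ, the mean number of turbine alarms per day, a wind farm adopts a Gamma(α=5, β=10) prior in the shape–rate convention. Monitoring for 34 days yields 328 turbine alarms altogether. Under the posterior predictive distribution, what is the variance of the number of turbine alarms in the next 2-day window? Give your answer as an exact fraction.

Total count 328 over total exposure 34 days.
Conjugate update: add total count to the shape and total exposure to the rate, giving Gamma(333, 44).
The posterior predictive for a window of length T is Negative Binomial with variance T·α'·(β'+T)/β'² = 2·333·46/1936 = 7659/484.

7659/484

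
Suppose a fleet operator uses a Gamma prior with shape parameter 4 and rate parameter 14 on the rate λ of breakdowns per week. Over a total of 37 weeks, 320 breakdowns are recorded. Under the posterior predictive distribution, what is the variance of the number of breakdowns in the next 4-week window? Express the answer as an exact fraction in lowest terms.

Total count 320 over total exposure 37 weeks.
Gamma(α, β) with Poisson data over total exposure Σt gives posterior Gamma(α+Σx, β+Σt) = Gamma(324, 51).
The posterior predictive for a window of length T is Negative Binomial with variance T·α'·(β'+T)/β'² = 4·324·55/2601 = 7920/289.

7920/289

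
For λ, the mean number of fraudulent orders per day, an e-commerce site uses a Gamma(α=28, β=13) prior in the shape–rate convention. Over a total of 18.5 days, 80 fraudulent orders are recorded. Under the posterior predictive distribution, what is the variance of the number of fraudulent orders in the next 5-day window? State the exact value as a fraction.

Total count 80 over total exposure 18.5 days.
Conjugate update: add total count to the shape and total exposure to the rate, giving Gamma(108, 63/2).
The posterior predictive for a window of length T is Negative Binomial with variance T·α'·(β'+T)/β'² = 5·108·(73/2)/(3969/4) = 2920/147.

2920/147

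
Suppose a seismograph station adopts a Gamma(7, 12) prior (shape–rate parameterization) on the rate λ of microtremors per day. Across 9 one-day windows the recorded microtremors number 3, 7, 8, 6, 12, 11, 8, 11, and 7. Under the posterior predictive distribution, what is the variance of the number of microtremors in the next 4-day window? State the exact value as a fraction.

Total count: 3 + 7 + 8 + 6 + 12 + 11 + 8 + 11 + 7 = 73.
Total exposure: 9 days.
Posterior: α' = 7 + 73 = 80, β' = 12 + 9 = 21.
The posterior predictive for a window of length T is Negative Binomial with variance T·α'·(β'+T)/β'² = 4·80·25/441 = 8000/441.

8000/441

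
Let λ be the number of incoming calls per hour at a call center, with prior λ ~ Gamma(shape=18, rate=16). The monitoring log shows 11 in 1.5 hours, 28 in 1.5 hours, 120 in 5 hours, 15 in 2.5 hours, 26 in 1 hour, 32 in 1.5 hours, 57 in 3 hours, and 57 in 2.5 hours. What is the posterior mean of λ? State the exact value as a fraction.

728/69

Total count: 11 + 28 + 120 + 15 + 26 + 32 + 57 + 57 = 346.
Total exposure: 1.5 + 1.5 + 5 + 2.5 + 1 + 1.5 + 3 + 2.5 = 18.5 hours.
By Gamma–Poisson conjugacy, the posterior is Gamma(α + Σx, β + Σt) = Gamma(18 + 346, 16 + 18.5) = Gamma(364, 69/2).
Posterior mean = α'/β' = 364/(69/2) = 728/69.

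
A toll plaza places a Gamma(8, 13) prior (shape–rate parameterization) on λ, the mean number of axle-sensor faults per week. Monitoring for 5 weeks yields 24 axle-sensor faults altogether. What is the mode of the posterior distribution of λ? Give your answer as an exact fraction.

31/18

Total count 24 over total exposure 5 weeks.
The Gamma prior is conjugate for the Poisson rate, so λ | data ~ Gamma(8+24, 13+5) = Gamma(32, 18).
Posterior mode = (α'−1)/β' = 31/18.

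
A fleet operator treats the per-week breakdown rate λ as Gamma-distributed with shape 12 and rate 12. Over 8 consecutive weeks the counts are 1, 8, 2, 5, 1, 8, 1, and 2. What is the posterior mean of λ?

2

Total count: 1 + 8 + 2 + 5 + 1 + 8 + 1 + 2 = 28.
Total exposure: 8 weeks.
Gamma(α, β) with Poisson data over total exposure Σt gives posterior Gamma(α+Σx, β+Σt) = Gamma(40, 20).
Posterior mean = α'/β' = 40/20 = 2.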